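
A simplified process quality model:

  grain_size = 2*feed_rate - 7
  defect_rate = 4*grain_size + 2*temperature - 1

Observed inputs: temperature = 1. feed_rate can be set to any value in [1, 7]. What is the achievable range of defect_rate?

-19 to 29

Substituting into the defect_rate equation gives defect_rate = 8*feed_rate - 27.
Linear in feed_rate, so extremes are at the endpoints: feed_rate = 1 gives defect_rate = -19; feed_rate = 7 gives defect_rate = 29.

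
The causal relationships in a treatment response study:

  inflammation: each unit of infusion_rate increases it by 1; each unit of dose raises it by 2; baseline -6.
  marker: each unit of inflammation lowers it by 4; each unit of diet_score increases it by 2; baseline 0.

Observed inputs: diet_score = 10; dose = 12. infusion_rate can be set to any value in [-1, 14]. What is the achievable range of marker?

Substituting into the inflammation equation gives inflammation = infusion_rate + 18.
Substituting into the marker equation gives marker = -4*infusion_rate - 52.
Linear in infusion_rate, so extremes are at the endpoints: infusion_rate = -1 gives marker = -48; infusion_rate = 14 gives marker = -108.

-108 to -48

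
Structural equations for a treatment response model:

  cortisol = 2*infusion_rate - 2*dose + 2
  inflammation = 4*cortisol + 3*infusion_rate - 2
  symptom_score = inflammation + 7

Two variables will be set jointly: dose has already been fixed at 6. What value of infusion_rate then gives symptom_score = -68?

infusion_rate = -3

With dose held at 6:
Substituting into the cortisol equation gives cortisol = 2*infusion_rate - 10.
Substituting into the inflammation equation gives inflammation = 11*infusion_rate - 42.
symptom_score becomes 11*infusion_rate - 35.
Solve 11*infusion_rate - 35 = -68: infusion_rate = (-68 + 35) / 11 = -3.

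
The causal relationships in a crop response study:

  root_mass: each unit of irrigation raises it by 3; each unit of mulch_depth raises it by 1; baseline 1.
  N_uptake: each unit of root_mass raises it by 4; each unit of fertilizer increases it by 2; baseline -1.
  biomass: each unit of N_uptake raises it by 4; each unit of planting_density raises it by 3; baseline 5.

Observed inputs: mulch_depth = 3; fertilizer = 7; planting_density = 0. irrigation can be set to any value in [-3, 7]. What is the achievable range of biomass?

-23 to 457

Substituting into the root_mass equation gives root_mass = 3*irrigation + 4.
N_uptake becomes 12*irrigation + 29.
Substituting into the biomass equation gives biomass = 48*irrigation + 121.
Linear in irrigation, so extremes are at the endpoints: irrigation = -3 gives biomass = -23; irrigation = 7 gives biomass = 457.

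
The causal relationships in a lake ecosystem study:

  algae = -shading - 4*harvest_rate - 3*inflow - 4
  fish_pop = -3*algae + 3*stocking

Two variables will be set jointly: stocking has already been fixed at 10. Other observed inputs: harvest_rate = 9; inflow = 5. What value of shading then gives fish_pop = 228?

With stocking held at 10:
Substituting into the algae equation gives algae = -shading - 55.
Substituting into the fish_pop equation gives fish_pop = 3*shading + 195.
Solve 3*shading + 195 = 228: shading = (228 - 195) / 3 = 11.

shading = 11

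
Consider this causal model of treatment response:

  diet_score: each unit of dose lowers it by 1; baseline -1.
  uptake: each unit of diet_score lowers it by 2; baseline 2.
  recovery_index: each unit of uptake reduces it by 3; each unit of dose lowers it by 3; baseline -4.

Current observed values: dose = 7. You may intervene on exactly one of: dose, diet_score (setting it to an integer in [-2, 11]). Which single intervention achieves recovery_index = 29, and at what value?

Intervening on dose: recovery_index = -9*dose - 16. Reaching 29 requires dose = -5, outside [-2, 11].
Intervening on diet_score: with other inputs at their observed values, recovery_index = 6*diet_score - 31. Solving for 29 gives diet_score = 10, within [-2, 11].

set diet_score = 10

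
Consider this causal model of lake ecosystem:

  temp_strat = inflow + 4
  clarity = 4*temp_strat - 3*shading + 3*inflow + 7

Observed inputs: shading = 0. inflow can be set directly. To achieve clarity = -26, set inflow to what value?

Substituting into the clarity equation gives clarity = 7*inflow + 23.
Solve 7*inflow + 23 = -26: inflow = (-26 - 23) / 7 = -7.

inflow = -7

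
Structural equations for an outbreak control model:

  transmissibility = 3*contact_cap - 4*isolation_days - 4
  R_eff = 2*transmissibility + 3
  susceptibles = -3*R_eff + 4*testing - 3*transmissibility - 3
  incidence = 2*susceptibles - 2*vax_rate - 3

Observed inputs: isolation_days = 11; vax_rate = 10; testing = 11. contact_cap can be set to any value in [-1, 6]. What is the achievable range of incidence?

Substituting into the transmissibility equation gives transmissibility = 3*contact_cap - 48.
Substituting into the R_eff equation gives R_eff = 6*contact_cap - 93.
Substituting into the susceptibles equation gives susceptibles = -27*contact_cap + 464.
Substituting into the incidence equation gives incidence = -54*contact_cap + 905.
Linear in contact_cap, so extremes are at the endpoints: contact_cap = -1 gives incidence = 959; contact_cap = 6 gives incidence = 581.

581 to 959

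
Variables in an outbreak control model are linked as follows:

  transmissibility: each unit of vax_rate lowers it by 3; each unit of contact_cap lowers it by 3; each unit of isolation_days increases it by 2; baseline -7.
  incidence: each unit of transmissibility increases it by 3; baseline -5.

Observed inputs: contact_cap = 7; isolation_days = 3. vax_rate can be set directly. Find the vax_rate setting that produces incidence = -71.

Substituting into the transmissibility equation gives transmissibility = -3*vax_rate - 22.
This gives incidence = -9*vax_rate - 71.
Solve -9*vax_rate - 71 = -71: vax_rate = (-71 + 71) / -9 = 0.

vax_rate = 0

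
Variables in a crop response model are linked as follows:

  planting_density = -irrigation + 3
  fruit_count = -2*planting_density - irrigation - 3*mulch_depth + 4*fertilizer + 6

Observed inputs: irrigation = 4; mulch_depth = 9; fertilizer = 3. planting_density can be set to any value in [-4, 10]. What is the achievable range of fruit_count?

-33 to -5

Intervening on planting_density fixes its value directly, overriding its dependence on irrigation.
Substituting into the fruit_count equation gives fruit_count = -2*planting_density - 13.
Linear in planting_density, so extremes are at the endpoints: planting_density = -4 gives fruit_count = -5; planting_density = 10 gives fruit_count = -33.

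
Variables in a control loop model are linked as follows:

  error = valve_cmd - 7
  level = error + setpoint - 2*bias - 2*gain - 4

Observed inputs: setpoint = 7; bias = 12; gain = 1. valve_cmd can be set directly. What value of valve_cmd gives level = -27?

valve_cmd = 3

Substituting into the level equation gives level = valve_cmd - 30.
Solve valve_cmd - 30 = -27: valve_cmd = (-27 + 30) / 1 = 3.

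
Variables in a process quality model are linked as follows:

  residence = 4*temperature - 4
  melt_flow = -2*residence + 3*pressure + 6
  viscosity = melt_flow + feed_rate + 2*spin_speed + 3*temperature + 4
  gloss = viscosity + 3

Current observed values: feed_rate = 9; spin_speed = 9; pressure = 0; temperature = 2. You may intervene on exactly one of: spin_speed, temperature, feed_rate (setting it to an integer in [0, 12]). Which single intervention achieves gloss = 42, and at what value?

set spin_speed = 11

Intervening on spin_speed: with other inputs at their observed values, gloss = 2*spin_speed + 20. Solving for 42 gives spin_speed = 11, within [0, 12].
Intervening on temperature: gloss = -5*temperature + 48. Reaching 42 requires temperature = 6/5, not an integer.
Intervening on feed_rate: gloss = feed_rate + 29. Reaching 42 requires feed_rate = 13, outside [0, 12].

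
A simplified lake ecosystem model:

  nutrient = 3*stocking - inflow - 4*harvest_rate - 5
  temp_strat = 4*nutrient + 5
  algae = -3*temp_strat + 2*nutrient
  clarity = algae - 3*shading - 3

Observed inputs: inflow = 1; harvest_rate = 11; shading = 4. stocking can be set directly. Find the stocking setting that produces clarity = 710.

stocking = -8

Substituting into the nutrient equation gives nutrient = 3*stocking - 50.
temp_strat becomes 12*stocking - 195.
Substituting into the algae equation gives algae = -30*stocking + 485.
clarity becomes -30*stocking + 470.
Solve -30*stocking + 470 = 710: stocking = (710 - 470) / -30 = -8.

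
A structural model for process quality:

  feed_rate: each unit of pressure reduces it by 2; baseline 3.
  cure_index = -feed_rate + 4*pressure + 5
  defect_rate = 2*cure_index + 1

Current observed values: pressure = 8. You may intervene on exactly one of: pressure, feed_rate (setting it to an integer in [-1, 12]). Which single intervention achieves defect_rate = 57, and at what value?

set feed_rate = 9

Intervening on pressure: defect_rate = 12*pressure + 5. Reaching 57 requires pressure = 13/3, not an integer.
Intervening on feed_rate: with other inputs at their observed values, defect_rate = -2*feed_rate + 75. Solving for 57 gives feed_rate = 9, within [-1, 12].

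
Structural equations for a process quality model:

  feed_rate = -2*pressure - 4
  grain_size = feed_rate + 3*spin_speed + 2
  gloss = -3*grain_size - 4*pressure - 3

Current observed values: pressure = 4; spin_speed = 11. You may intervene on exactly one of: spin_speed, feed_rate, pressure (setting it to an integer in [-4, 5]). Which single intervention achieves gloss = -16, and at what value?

Intervening on spin_speed: with other inputs at their observed values, gloss = -9*spin_speed + 11. Solving for -16 gives spin_speed = 3, within [-4, 5].
Intervening on feed_rate: gloss = -3*feed_rate - 124. Reaching -16 requires feed_rate = -36, outside [-4, 5].
Intervening on pressure: gloss = 2*pressure - 96. Reaching -16 requires pressure = 40, outside [-4, 5].

set spin_speed = 3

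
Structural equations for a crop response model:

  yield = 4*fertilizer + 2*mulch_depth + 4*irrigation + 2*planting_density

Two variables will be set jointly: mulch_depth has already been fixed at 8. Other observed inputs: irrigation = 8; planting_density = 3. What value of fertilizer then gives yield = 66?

With mulch_depth held at 8:
Substituting into the yield equation gives yield = 4*fertilizer + 54.
Solve 4*fertilizer + 54 = 66: fertilizer = (66 - 54) / 4 = 3.

fertilizer = 3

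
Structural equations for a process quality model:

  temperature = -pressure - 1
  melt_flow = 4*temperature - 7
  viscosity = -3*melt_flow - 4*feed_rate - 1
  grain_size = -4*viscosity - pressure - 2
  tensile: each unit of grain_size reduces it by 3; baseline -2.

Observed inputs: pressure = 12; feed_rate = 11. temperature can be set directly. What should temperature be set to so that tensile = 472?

Intervening on temperature fixes its value directly, overriding its dependence on pressure.
Substituting into the viscosity equation gives viscosity = -12*temperature - 24.
Substituting into the grain_size equation gives grain_size = 48*temperature + 82.
So tensile = -144*temperature - 248.
Solve -144*temperature - 248 = 472: temperature = (472 + 248) / -144 = -5.

temperature = -5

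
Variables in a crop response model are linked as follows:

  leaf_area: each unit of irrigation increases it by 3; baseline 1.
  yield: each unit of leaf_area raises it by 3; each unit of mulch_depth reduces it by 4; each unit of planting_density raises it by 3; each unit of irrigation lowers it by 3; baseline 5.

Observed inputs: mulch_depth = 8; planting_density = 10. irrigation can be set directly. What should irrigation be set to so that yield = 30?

irrigation = 4

Substituting into the yield equation gives yield = 6*irrigation + 6.
Solve 6*irrigation + 6 = 30: irrigation = (30 - 6) / 6 = 4.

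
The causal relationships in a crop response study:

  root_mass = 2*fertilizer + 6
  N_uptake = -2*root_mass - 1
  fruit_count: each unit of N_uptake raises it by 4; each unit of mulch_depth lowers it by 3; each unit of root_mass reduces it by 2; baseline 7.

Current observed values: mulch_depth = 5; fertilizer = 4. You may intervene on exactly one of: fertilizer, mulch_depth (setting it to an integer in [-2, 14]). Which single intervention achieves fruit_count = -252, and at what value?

set fertilizer = 9

Intervening on fertilizer: with other inputs at their observed values, fruit_count = -20*fertilizer - 72. Solving for -252 gives fertilizer = 9, within [-2, 14].
Intervening on mulch_depth: fruit_count = -3*mulch_depth - 137. Reaching -252 requires mulch_depth = 115/3, not an integer.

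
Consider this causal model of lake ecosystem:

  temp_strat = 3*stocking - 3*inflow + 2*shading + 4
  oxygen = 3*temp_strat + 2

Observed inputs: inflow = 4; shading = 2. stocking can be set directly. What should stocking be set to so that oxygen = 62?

Substituting into the temp_strat equation gives temp_strat = 3*stocking - 4.
Substituting into the oxygen equation gives oxygen = 9*stocking - 10.
Solve 9*stocking - 10 = 62: stocking = (62 + 10) / 9 = 8.

stocking = 8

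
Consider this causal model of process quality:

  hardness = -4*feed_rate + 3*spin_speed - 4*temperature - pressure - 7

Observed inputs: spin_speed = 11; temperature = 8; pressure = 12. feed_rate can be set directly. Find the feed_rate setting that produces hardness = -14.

feed_rate = -1

Substituting into the hardness equation gives hardness = -4*feed_rate - 18.
Solve -4*feed_rate - 18 = -14: feed_rate = (-14 + 18) / -4 = -1.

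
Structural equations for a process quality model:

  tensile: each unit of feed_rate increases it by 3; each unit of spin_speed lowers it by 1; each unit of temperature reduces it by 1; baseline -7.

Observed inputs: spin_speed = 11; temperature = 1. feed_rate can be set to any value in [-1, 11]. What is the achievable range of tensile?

-22 to 14

Substituting into the tensile equation gives tensile = 3*feed_rate - 19.
Linear in feed_rate, so extremes are at the endpoints: feed_rate = -1 gives tensile = -22; feed_rate = 11 gives tensile = 14.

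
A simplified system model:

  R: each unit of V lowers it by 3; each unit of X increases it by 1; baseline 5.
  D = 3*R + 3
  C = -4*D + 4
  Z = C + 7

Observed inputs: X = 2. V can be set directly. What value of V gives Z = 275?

V = 10

Substituting into the R equation gives R = -3*V + 7.
This gives D = -9*V + 24.
So C = 36*V - 92.
Substituting into the Z equation gives Z = 36*V - 85.
Solve 36*V - 85 = 275: V = (275 + 85) / 36 = 10.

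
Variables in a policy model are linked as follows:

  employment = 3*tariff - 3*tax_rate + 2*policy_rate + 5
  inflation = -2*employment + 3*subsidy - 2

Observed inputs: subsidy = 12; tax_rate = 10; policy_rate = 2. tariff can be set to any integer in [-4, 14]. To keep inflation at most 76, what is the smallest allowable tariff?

Substituting into the employment equation gives employment = 3*tariff - 21.
Substituting into the inflation equation gives inflation = -6*tariff + 76.
Require -6*tariff + 76 ≤ 76, so tariff ≥ 0.
The smallest integer in [-4, 14] satisfying this is 0.

tariff = 0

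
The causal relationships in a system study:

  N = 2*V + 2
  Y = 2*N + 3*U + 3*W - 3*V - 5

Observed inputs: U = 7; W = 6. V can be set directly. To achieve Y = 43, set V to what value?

Substituting into the Y equation gives Y = V + 38.
Solve V + 38 = 43: V = (43 - 38) / 1 = 5.

V = 5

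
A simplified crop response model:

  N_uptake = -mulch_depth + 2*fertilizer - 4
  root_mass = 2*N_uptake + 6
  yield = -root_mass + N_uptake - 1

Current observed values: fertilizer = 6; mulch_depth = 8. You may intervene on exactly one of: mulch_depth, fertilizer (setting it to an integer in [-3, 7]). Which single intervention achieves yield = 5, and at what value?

Intervening on mulch_depth: yield = mulch_depth - 15. Reaching 5 requires mulch_depth = 20, outside [-3, 7].
Intervening on fertilizer: with other inputs at their observed values, yield = -2*fertilizer + 5. Solving for 5 gives fertilizer = 0, within [-3, 7].

set fertilizer = 0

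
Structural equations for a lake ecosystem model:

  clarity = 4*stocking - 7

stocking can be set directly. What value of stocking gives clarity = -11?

stocking = -1

Solve 4*stocking - 7 = -11: stocking = (-11 + 7) / 4 = -1.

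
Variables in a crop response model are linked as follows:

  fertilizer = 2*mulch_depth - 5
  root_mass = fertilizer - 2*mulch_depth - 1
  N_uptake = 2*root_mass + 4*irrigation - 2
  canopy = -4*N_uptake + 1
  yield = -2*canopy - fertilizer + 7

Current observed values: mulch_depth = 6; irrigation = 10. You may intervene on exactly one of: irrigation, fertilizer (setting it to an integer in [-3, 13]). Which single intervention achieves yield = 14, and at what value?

Intervening on irrigation: with other inputs at their observed values, yield = 32*irrigation - 114. Solving for 14 gives irrigation = 4, within [-3, 13].
Intervening on fertilizer: yield = 15*fertilizer + 101. Reaching 14 requires fertilizer = -29/5, not an integer.

set irrigation = 4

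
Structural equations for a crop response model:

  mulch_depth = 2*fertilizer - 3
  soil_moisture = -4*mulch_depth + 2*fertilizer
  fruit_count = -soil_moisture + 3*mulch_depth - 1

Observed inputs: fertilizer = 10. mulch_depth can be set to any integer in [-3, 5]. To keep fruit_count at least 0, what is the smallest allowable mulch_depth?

mulch_depth = 3

Intervening on mulch_depth fixes its value directly, overriding its dependence on fertilizer.
Substituting into the soil_moisture equation gives soil_moisture = -4*mulch_depth + 20.
So fruit_count = 7*mulch_depth - 21.
Require 7*mulch_depth - 21 ≥ 0, so mulch_depth ≥ 3.
The smallest integer in [-3, 5] satisfying this is 3.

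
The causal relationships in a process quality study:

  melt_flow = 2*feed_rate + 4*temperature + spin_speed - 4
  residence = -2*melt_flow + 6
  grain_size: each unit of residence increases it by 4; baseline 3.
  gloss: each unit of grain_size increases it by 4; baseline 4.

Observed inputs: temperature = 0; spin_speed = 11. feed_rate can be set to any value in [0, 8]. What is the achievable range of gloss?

Substituting into the melt_flow equation gives melt_flow = 2*feed_rate + 7.
Substituting into the residence equation gives residence = -4*feed_rate - 8.
So grain_size = -16*feed_rate - 29.
So gloss = -64*feed_rate - 112.
Linear in feed_rate, so extremes are at the endpoints: feed_rate = 0 gives gloss = -112; feed_rate = 8 gives gloss = -624.

-624 to -112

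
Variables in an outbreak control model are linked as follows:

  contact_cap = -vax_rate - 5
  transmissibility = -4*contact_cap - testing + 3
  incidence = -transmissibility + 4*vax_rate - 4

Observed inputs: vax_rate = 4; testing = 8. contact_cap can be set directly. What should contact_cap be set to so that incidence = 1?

Intervening on contact_cap fixes its value directly, overriding its dependence on vax_rate.
Substituting into the transmissibility equation gives transmissibility = -4*contact_cap - 5.
incidence becomes 4*contact_cap + 17.
Solve 4*contact_cap + 17 = 1: contact_cap = (1 - 17) / 4 = -4.

contact_cap = -4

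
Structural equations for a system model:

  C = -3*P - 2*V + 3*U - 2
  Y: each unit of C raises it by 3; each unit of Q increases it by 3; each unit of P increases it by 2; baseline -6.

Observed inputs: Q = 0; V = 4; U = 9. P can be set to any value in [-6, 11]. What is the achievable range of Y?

-32 to 87

Substituting into the C equation gives C = -3*P + 17.
So Y = -7*P + 45.
Linear in P, so extremes are at the endpoints: P = -6 gives Y = 87; P = 11 gives Y = -32.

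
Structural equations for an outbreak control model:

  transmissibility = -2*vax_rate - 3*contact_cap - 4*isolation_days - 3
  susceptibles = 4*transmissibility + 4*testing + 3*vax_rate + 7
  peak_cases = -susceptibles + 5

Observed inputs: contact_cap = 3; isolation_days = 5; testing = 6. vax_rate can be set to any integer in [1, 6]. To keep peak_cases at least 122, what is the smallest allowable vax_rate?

vax_rate = 4

Substituting into the transmissibility equation gives transmissibility = -2*vax_rate - 32.
Substituting into the susceptibles equation gives susceptibles = -5*vax_rate - 97.
Substituting into the peak_cases equation gives peak_cases = 5*vax_rate + 102.
Require 5*vax_rate + 102 ≥ 122, so vax_rate ≥ 4.
The smallest integer in [1, 6] satisfying this is 4.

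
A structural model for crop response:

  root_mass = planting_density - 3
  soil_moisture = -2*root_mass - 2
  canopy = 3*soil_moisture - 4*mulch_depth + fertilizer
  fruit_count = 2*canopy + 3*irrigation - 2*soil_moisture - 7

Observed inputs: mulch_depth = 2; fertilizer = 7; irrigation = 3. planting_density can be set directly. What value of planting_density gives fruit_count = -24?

planting_density = 5

Substituting into the soil_moisture equation gives soil_moisture = -2*planting_density + 4.
Substituting into the canopy equation gives canopy = -6*planting_density + 11.
Substituting into the fruit_count equation gives fruit_count = -8*planting_density + 16.
Solve -8*planting_density + 16 = -24: planting_density = (-24 - 16) / -8 = 5.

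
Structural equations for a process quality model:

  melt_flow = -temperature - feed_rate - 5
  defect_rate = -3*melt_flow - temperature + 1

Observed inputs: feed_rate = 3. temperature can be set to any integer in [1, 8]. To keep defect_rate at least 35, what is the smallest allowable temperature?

temperature = 5

Substituting into the melt_flow equation gives melt_flow = -temperature - 8.
So defect_rate = 2*temperature + 25.
Require 2*temperature + 25 ≥ 35, so temperature ≥ 5.
The smallest integer in [1, 8] satisfying this is 5.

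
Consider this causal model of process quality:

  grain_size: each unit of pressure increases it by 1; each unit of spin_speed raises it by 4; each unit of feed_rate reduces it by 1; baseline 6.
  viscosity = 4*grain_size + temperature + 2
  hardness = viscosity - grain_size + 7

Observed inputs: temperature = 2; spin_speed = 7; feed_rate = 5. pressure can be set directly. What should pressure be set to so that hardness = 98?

pressure = 0

Substituting into the grain_size equation gives grain_size = pressure + 29.
So viscosity = 4*pressure + 120.
hardness becomes 3*pressure + 98.
Solve 3*pressure + 98 = 98: pressure = (98 - 98) / 3 = 0.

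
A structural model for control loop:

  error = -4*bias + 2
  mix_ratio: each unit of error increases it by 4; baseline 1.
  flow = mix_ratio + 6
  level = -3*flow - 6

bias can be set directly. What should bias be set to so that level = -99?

Substituting into the mix_ratio equation gives mix_ratio = -16*bias + 9.
Substituting into the flow equation gives flow = -16*bias + 15.
level becomes 48*bias - 51.
Solve 48*bias - 51 = -99: bias = (-99 + 51) / 48 = -1.

bias = -1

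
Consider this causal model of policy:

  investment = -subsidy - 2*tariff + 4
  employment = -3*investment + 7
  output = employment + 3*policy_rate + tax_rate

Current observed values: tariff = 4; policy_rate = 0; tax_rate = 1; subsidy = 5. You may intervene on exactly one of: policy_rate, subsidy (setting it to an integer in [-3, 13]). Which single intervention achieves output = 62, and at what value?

Intervening on policy_rate: with other inputs at their observed values, output = 3*policy_rate + 35. Solving for 62 gives policy_rate = 9, within [-3, 13].
Intervening on subsidy: output = 3*subsidy + 20. Reaching 62 requires subsidy = 14, outside [-3, 13].

set policy_rate = 9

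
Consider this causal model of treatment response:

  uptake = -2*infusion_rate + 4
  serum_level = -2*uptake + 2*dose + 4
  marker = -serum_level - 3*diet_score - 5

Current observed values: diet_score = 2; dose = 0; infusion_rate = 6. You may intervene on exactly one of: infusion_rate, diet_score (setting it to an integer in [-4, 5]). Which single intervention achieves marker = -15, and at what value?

set infusion_rate = 2

Intervening on infusion_rate: with other inputs at their observed values, marker = -4*infusion_rate - 7. Solving for -15 gives infusion_rate = 2, within [-4, 5].
Intervening on diet_score: marker = -3*diet_score - 25. Reaching -15 requires diet_score = -10/3, not an integer.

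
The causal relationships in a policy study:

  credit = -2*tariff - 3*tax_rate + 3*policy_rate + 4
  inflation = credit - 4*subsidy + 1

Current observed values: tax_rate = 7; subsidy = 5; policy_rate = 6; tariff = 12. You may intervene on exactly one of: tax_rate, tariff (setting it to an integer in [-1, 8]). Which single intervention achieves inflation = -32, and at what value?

set tariff = 7

Intervening on tax_rate: inflation = -3*tax_rate - 21. Reaching -32 requires tax_rate = 11/3, not an integer.
Intervening on tariff: with other inputs at their observed values, inflation = -2*tariff - 18. Solving for -32 gives tariff = 7, within [-1, 8].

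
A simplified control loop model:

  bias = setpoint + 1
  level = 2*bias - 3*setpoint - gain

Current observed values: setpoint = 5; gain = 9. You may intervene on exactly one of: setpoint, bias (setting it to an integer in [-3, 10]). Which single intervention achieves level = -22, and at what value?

set bias = 1

Intervening on setpoint: level = -setpoint - 7. Reaching -22 requires setpoint = 15, outside [-3, 10].
Intervening on bias: with other inputs at their observed values, level = 2*bias - 24. Solving for -22 gives bias = 1, within [-3, 10].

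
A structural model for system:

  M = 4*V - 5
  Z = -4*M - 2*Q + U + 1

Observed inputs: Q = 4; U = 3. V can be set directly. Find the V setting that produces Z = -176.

Substituting into the Z equation gives Z = -16*V + 16.
Solve -16*V + 16 = -176: V = (-176 - 16) / -16 = 12.

V = 12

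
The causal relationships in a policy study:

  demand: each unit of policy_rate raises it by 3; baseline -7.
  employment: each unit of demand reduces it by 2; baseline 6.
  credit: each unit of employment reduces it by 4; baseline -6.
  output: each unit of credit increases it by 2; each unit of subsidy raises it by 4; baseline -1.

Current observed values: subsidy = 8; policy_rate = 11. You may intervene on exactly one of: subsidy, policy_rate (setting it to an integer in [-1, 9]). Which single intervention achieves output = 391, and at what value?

Intervening on subsidy: with other inputs at their observed values, output = 4*subsidy + 355. Solving for 391 gives subsidy = 9, within [-1, 9].
Intervening on policy_rate: output = 48*policy_rate - 141. Reaching 391 requires policy_rate = 133/12, not an integer.

set subsidy = 9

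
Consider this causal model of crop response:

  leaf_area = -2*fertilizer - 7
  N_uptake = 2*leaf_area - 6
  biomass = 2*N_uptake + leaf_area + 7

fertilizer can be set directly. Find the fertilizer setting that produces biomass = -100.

fertilizer = 6

Substituting into the N_uptake equation gives N_uptake = -4*fertilizer - 20.
Substituting into the biomass equation gives biomass = -10*fertilizer - 40.
Solve -10*fertilizer - 40 = -100: fertilizer = (-100 + 40) / -10 = 6.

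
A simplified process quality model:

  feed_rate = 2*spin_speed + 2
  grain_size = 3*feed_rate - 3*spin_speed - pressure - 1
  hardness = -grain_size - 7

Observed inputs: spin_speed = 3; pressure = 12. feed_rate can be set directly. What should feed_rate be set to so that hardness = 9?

feed_rate = 2

Intervening on feed_rate fixes its value directly, overriding its dependence on spin_speed.
Substituting into the grain_size equation gives grain_size = 3*feed_rate - 22.
Substituting into the hardness equation gives hardness = -3*feed_rate + 15.
Solve -3*feed_rate + 15 = 9: feed_rate = (9 - 15) / -3 = 2.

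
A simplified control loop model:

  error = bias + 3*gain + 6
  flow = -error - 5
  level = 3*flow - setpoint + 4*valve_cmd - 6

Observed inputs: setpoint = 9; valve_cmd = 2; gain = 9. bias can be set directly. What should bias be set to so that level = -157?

Substituting into the error equation gives error = bias + 33.
Substituting into the flow equation gives flow = -bias - 38.
level becomes -3*bias - 121.
Solve -3*bias - 121 = -157: bias = (-157 + 121) / -3 = 12.

bias = 12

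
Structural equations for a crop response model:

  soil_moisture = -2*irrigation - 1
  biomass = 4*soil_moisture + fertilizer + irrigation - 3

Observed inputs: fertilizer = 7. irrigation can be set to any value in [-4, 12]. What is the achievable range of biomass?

-84 to 28

Substituting into the biomass equation gives biomass = -7*irrigation.
Linear in irrigation, so extremes are at the endpoints: irrigation = -4 gives biomass = 28; irrigation = 12 gives biomass = -84.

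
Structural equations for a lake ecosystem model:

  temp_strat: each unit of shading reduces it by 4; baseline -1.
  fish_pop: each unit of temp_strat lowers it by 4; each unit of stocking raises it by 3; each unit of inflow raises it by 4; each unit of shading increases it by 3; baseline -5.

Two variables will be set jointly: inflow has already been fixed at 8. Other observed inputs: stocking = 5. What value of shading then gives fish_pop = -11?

shading = -3

With inflow held at 8:
Substituting into the fish_pop equation gives fish_pop = 19*shading + 46.
Solve 19*shading + 46 = -11: shading = (-11 - 46) / 19 = -3.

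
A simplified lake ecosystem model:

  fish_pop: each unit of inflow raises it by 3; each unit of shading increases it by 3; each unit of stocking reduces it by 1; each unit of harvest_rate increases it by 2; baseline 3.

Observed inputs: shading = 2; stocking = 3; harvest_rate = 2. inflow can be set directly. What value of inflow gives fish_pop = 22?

Substituting into the fish_pop equation gives fish_pop = 3*inflow + 10.
Solve 3*inflow + 10 = 22: inflow = (22 - 10) / 3 = 4.

inflow = 4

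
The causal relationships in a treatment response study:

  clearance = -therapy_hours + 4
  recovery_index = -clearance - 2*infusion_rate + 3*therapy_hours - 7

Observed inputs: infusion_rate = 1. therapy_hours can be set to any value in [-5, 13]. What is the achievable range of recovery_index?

Substituting into the recovery_index equation gives recovery_index = 4*therapy_hours - 13.
Linear in therapy_hours, so extremes are at the endpoints: therapy_hours = -5 gives recovery_index = -33; therapy_hours = 13 gives recovery_index = 39.

-33 to 39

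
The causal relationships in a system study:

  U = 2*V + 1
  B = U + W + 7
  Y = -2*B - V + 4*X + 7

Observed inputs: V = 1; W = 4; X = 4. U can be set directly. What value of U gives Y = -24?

U = 12

Intervening on U fixes its value directly, overriding its dependence on V.
Substituting into the B equation gives B = U + 11.
Substituting into the Y equation gives Y = -2*U.
Solve -2*U = -24: U = -24 / -2 = 12.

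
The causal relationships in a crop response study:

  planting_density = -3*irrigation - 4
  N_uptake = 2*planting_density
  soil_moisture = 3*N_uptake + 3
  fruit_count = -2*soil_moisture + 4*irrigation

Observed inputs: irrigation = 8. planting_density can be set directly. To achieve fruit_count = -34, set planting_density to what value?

planting_density = 5

Intervening on planting_density fixes its value directly, overriding its dependence on irrigation.
Substituting into the soil_moisture equation gives soil_moisture = 6*planting_density + 3.
So fruit_count = -12*planting_density + 26.
Solve -12*planting_density + 26 = -34: planting_density = (-34 - 26) / -12 = 5.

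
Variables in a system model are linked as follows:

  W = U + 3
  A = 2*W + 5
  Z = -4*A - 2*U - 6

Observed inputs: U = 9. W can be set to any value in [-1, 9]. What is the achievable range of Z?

Intervening on W fixes its value directly, overriding its dependence on U.
Substituting into the Z equation gives Z = -8*W - 44.
Linear in W, so extremes are at the endpoints: W = -1 gives Z = -36; W = 9 gives Z = -116.

-116 to -36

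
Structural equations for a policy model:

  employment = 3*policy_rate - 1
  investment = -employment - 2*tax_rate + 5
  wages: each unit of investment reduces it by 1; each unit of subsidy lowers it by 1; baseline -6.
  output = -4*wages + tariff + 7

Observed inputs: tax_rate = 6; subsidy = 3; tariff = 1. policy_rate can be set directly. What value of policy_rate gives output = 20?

policy_rate = 0

Substituting into the investment equation gives investment = -3*policy_rate - 6.
wages becomes 3*policy_rate - 3.
output becomes -12*policy_rate + 20.
Solve -12*policy_rate + 20 = 20: policy_rate = (20 - 20) / -12 = 0.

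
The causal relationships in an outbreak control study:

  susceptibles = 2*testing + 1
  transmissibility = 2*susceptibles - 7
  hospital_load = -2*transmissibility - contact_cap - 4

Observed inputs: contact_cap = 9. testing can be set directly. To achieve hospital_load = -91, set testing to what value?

Substituting into the transmissibility equation gives transmissibility = 4*testing - 5.
Substituting into the hospital_load equation gives hospital_load = -8*testing - 3.
Solve -8*testing - 3 = -91: testing = (-91 + 3) / -8 = 11.

testing = 11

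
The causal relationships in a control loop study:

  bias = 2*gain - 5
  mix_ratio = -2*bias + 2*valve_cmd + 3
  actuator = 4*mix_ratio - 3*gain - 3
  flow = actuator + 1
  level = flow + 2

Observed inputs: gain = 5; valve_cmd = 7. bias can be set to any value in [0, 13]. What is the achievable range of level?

-51 to 53

Intervening on bias fixes its value directly, overriding its dependence on gain.
Substituting into the mix_ratio equation gives mix_ratio = -2*bias + 17.
Substituting into the actuator equation gives actuator = -8*bias + 50.
flow becomes -8*bias + 51.
Substituting into the level equation gives level = -8*bias + 53.
Linear in bias, so extremes are at the endpoints: bias = 0 gives level = 53; bias = 13 gives level = -51.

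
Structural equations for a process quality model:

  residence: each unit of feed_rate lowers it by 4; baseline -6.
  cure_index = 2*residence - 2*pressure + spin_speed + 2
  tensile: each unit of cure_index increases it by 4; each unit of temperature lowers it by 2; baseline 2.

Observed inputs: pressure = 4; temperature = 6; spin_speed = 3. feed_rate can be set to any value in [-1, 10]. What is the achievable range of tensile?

-390 to -38

Substituting into the cure_index equation gives cure_index = -8*feed_rate - 15.
So tensile = -32*feed_rate - 70.
Linear in feed_rate, so extremes are at the endpoints: feed_rate = -1 gives tensile = -38; feed_rate = 10 gives tensile = -390.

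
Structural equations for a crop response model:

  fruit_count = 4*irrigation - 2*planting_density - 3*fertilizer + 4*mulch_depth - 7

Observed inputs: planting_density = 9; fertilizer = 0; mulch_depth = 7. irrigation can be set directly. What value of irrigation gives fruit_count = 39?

Substituting into the fruit_count equation gives fruit_count = 4*irrigation + 3.
Solve 4*irrigation + 3 = 39: irrigation = (39 - 3) / 4 = 9.

irrigation = 9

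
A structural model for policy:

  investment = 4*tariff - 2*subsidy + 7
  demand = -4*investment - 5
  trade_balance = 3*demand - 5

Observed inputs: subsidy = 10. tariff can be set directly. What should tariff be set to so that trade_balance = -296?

tariff = 9

Substituting into the investment equation gives investment = 4*tariff - 13.
So demand = -16*tariff + 47.
This gives trade_balance = -48*tariff + 136.
Solve -48*tariff + 136 = -296: tariff = (-296 - 136) / -48 = 9.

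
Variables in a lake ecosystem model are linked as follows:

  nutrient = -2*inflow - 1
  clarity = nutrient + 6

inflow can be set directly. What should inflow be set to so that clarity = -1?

inflow = 3

Substituting into the clarity equation gives clarity = -2*inflow + 5.
Solve -2*inflow + 5 = -1: inflow = (-1 - 5) / -2 = 3.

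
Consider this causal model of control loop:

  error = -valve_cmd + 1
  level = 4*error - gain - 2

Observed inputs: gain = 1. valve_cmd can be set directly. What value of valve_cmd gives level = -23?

valve_cmd = 6

Substituting into the level equation gives level = -4*valve_cmd + 1.
Solve -4*valve_cmd + 1 = -23: valve_cmd = (-23 - 1) / -4 = 6.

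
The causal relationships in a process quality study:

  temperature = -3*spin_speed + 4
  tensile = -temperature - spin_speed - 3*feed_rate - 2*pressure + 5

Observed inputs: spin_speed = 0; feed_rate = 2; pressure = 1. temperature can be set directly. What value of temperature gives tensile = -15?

Intervening on temperature fixes its value directly, overriding its dependence on spin_speed.
Substituting into the tensile equation gives tensile = -temperature - 3.
Solve -temperature - 3 = -15: temperature = (-15 + 3) / -1 = 12.

temperature = 12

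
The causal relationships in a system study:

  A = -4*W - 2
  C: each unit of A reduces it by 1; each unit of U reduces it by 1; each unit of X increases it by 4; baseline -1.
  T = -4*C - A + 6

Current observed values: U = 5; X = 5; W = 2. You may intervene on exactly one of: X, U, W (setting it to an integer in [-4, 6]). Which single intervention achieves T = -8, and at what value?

Intervening on X: T = -16*X. Reaching -8 requires X = 1/2, not an integer.
Intervening on U: T = 4*U - 100. Reaching -8 requires U = 23, outside [-4, 6].
Intervening on W: with other inputs at their observed values, T = -12*W - 56. Solving for -8 gives W = -4, within [-4, 6].

set W = -4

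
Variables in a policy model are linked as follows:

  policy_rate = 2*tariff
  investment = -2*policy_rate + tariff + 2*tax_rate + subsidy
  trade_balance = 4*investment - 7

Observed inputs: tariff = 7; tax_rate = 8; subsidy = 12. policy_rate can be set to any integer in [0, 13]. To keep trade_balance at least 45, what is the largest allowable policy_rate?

Intervening on policy_rate fixes its value directly, overriding its dependence on tariff.
Substituting into the investment equation gives investment = -2*policy_rate + 35.
trade_balance becomes -8*policy_rate + 133.
Require -8*policy_rate + 133 ≥ 45, so policy_rate ≤ 11.
The largest integer in [0, 13] satisfying this is 11.

policy_rate = 11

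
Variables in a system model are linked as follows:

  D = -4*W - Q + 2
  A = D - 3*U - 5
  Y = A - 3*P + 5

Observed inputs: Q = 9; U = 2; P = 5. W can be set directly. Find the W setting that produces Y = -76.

W = 12

Substituting into the D equation gives D = -4*W - 7.
A becomes -4*W - 18.
Substituting into the Y equation gives Y = -4*W - 28.
Solve -4*W - 28 = -76: W = (-76 + 28) / -4 = 12.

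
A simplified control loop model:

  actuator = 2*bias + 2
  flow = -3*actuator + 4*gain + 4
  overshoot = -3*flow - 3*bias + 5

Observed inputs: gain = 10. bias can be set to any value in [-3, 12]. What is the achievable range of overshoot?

Substituting into the flow equation gives flow = -6*bias + 38.
overshoot becomes 15*bias - 109.
Linear in bias, so extremes are at the endpoints: bias = -3 gives overshoot = -154; bias = 12 gives overshoot = 71.

-154 to 71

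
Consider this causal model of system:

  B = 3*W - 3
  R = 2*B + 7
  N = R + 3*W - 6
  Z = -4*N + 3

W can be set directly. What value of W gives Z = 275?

W = -7

Substituting into the R equation gives R = 6*W + 1.
N becomes 9*W - 5.
Substituting into the Z equation gives Z = -36*W + 23.
Solve -36*W + 23 = 275: W = (275 - 23) / -36 = -7.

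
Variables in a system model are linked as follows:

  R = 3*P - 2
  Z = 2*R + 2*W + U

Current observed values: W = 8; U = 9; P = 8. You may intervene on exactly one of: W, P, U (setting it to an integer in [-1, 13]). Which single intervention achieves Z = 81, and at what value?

set P = 10

Intervening on W: Z = 2*W + 53. Reaching 81 requires W = 14, outside [-1, 13].
Intervening on P: with other inputs at their observed values, Z = 6*P + 21. Solving for 81 gives P = 10, within [-1, 13].
Intervening on U: Z = U + 60. Reaching 81 requires U = 21, outside [-1, 13].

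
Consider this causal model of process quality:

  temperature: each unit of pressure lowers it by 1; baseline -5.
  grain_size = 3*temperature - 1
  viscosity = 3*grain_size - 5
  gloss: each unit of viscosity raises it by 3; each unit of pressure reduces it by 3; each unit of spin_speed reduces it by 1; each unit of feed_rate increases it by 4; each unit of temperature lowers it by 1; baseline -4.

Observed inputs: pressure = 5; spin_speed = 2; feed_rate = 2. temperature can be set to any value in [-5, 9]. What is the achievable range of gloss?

-167 to 197

Intervening on temperature fixes its value directly, overriding its dependence on pressure.
Substituting into the viscosity equation gives viscosity = 9*temperature - 8.
gloss becomes 26*temperature - 37.
Linear in temperature, so extremes are at the endpoints: temperature = -5 gives gloss = -167; temperature = 9 gives gloss = 197.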